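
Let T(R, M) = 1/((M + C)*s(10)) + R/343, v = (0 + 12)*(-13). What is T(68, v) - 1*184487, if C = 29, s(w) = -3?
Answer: -24109288370/130683 ≈ -1.8449e+5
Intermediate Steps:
v = -156 (v = 12*(-13) = -156)
T(R, M) = -1/(3*(29 + M)) + R/343 (T(R, M) = 1/((M + 29)*(-3)) + R/343 = -⅓/(29 + M) + R*(1/343) = -1/(3*(29 + M)) + R/343)
T(68, v) - 1*184487 = (-343 + 87*68 + 3*(-156)*68)/(1029*(29 - 156)) - 1*184487 = (1/1029)*(-343 + 5916 - 31824)/(-127) - 184487 = (1/1029)*(-1/127)*(-26251) - 184487 = 26251/130683 - 184487 = -24109288370/130683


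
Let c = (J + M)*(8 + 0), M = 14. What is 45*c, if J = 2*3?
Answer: 7200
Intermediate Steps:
J = 6
c = 160 (c = (6 + 14)*(8 + 0) = 20*8 = 160)
45*c = 45*160 = 7200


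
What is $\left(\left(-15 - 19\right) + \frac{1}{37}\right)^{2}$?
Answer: $\frac{1580049}{1369} \approx 1154.2$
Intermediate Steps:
$\left(\left(-15 - 19\right) + \frac{1}{37}\right)^{2} = \left(-34 + \frac{1}{37}\right)^{2} = \left(- \frac{1257}{37}\right)^{2} = \frac{1580049}{1369}$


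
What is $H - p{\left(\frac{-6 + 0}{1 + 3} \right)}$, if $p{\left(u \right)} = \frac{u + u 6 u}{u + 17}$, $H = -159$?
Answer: $- \frac{4953}{31} \approx -159.77$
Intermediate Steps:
$p{\left(u \right)} = \frac{u + 6 u^{2}}{17 + u}$ ($p{\left(u \right)} = \frac{u + 6 u u}{17 + u} = \frac{u + 6 u^{2}}{17 + u}$)
$H - p{\left(\frac{-6 + 0}{1 + 3} \right)} = -159 - \frac{\frac{-6 + 0}{1 + 3} \left(1 + 6 \frac{-6 + 0}{1 + 3}\right)}{17 + \frac{-6 + 0}{1 + 3}} = -159 - \frac{- \frac{6}{4} \left(1 + 6 \left(- \frac{6}{4}\right)\right)}{17 - \frac{6}{4}} = -159 - \frac{\left(-6\right) \frac{1}{4} \left(1 + 6 \left(\left(-6\right) \frac{1}{4}\right)\right)}{17 - \frac{3}{2}} = -159 - - \frac{3 \left(1 + 6 \left(- \frac{3}{2}\right)\right)}{2 \left(17 - \frac{3}{2}\right)} = -159 - - \frac{3 \left(1 - 9\right)}{2 \cdot \frac{31}{2}} = -159 - \left(- \frac{3}{2}\right) \frac{2}{31} \left(-8\right) = -159 - \frac{24}{31} = - \frac{4953}{31}$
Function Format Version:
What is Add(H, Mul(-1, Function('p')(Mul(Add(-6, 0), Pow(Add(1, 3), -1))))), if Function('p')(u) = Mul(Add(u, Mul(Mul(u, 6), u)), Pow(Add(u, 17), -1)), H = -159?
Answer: Rational(-4953, 31) ≈ -159.77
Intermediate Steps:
Function('p')(u) = Mul(Pow(Add(17, u), -1), Add(u, Mul(6, Pow(u, 2)))) (Function('p')(u) = Mul(Add(u, Mul(Mul(6, u), u)), Pow(Add(17, u), -1)) = Mul(Add(u, Mul(6, Pow(u, 2))), Pow(Add(17, u), -1)) = Mul(Pow(Add(17, u), -1), Add(u, Mul(6, Pow(u, 2)))))
Add(H, Mul(-1, Function('p')(Mul(Add(-6, 0), Pow(Add(1, 3), -1))))) = Add(-159, Mul(-1, Mul(Mul(Add(-6, 0), Pow(Add(1, 3), -1)), Pow(Add(17, Mul(Add(-6, 0), Pow(Add(1, 3), -1))), -1), Add(1, Mul(6, Mul(Add(-6, 0), Pow(Add(1, 3), -1))))))) = Add(-159, Mul(-1, Mul(Mul(-6, Pow(4, -1)), Pow(Add(17, Mul(-6, Pow(4, -1))), -1), Add(1, Mul(6, Mul(-6, Pow(4, -1))))))) = Add(-159, Mul(-1, Mul(Mul(-6, Rational(1, 4)), Pow(Add(17, Mul(-6, Rational(1, 4))), -1), Add(1, Mul(6, Mul(-6, Rational(1, 4))))))) = Add(-159, Mul(-1, Mul(Rational(-3, 2), Pow(Add(17, Rational(-3, 2)), -1), Add(1, Mul(6, Rational(-3, 2)))))) = Add(-159, Mul(-1, Mul(Rational(-3, 2), Pow(Rational(31, 2), -1), Add(1, -9)))) = Add(-159, Mul(-1, Mul(Rational(-3, 2), Rational(2, 31), -8))) = Add(-159, Mul(-1, Rational(24, 31))) = Add(-159, Rational(-24, 31)) = Rational(-4953, 31)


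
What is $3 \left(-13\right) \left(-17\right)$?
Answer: $663$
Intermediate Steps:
$3 \left(-13\right) \left(-17\right) = \left(-39\right) \left(-17\right) = 663$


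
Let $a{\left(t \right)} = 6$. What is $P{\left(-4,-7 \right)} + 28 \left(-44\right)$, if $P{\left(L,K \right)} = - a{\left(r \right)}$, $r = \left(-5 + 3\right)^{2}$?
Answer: $-1238$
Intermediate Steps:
$r = 4$ ($r = \left(-2\right)^{2} = 4$)
$P{\left(L,K \right)} = -6$ ($P{\left(L,K \right)} = \left(-1\right) 6 = -6$)
$P{\left(-4,-7 \right)} + 28 \left(-44\right) = -6 + 28 \left(-44\right) = -6 - 1232 = -1238$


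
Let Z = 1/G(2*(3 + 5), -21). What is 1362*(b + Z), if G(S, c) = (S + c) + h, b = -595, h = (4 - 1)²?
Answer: -1620099/2 ≈ -8.1005e+5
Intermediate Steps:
h = 9 (h = 3² = 9)
G(S, c) = 9 + S + c (G(S, c) = (S + c) + 9 = 9 + S + c)
Z = ¼ (Z = 1/(9 + 2*(3 + 5) - 21) = 1/(9 + 2*8 - 21) = 1/(9 + 16 - 21) = 1/4 = ¼ ≈ 0.25000)
1362*(b + Z) = 1362*(-595 + ¼) = 1362*(-2379/4) = -1620099/2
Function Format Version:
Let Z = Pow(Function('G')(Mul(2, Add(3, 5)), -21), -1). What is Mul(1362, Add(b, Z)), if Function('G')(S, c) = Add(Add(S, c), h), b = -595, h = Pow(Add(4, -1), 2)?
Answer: Rational(-1620099, 2) ≈ -8.1005e+5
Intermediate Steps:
h = 9 (h = Pow(3, 2) = 9)
Function('G')(S, c) = Add(9, S, c) (Function('G')(S, c) = Add(Add(S, c), 9) = Add(9, S, c))
Z = Rational(1, 4) (Z = Pow(Add(9, Mul(2, Add(3, 5)), -21), -1) = Pow(Add(9, Mul(2, 8), -21), -1) = Pow(Add(9, 16, -21), -1) = Pow(4, -1) = Rational(1, 4) ≈ 0.25000)
Mul(1362, Add(b, Z)) = Mul(1362, Add(-595, Rational(1, 4))) = Mul(1362, Rational(-2379, 4)) = Rational(-1620099, 2)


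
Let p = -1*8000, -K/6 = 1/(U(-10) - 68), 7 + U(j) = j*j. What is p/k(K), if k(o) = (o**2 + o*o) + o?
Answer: 2500000/39 ≈ 64103.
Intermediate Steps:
U(j) = -7 + j**2 (U(j) = -7 + j*j = -7 + j**2)
K = -6/25 (K = -6/((-7 + (-10)**2) - 68) = -6/((-7 + 100) - 68) = -6/(93 - 68) = -6/25 ≈ -0.24000)
p = -8000
k(o) = o + 2*o**2 (k(o) = (o**2 + o**2) + o = 2*o**2 + o = o + 2*o**2)
p/k(K) = -8000*(-25/(6*(1 + 2*(-6/25)))) = -8000*(-25/(6*(1 - 12/25))) = -8000/((-6/25*13/25)) = -8000/(-78/625) = -8000*(-625/78) = 2500000/39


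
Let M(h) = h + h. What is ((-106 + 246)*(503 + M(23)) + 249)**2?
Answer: 5945797881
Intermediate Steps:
M(h) = 2*h
((-106 + 246)*(503 + M(23)) + 249)**2 = ((-106 + 246)*(503 + 2*23) + 249)**2 = (140*(503 + 46) + 249)**2 = (140*549 + 249)**2 = (76860 + 249)**2 = 77109**2 = 5945797881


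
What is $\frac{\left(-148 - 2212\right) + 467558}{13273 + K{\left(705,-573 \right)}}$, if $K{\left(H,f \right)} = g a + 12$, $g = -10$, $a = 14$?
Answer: $\frac{465198}{13145} \approx 35.39$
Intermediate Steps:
$K{\left(H,f \right)} = -128$ ($K{\left(H,f \right)} = \left(-10\right) 14 + 12 = -140 + 12 = -128$)
$\frac{\left(-148 - 2212\right) + 467558}{13273 + K{\left(705,-573 \right)}} = \frac{\left(-148 - 2212\right) + 467558}{13273 - 128} = \frac{\left(-148 - 2212\right) + 467558}{13145} = \left(-2360 + 467558\right) \frac{1}{13145} = 465198 \cdot \frac{1}{13145} = \frac{465198}{13145}$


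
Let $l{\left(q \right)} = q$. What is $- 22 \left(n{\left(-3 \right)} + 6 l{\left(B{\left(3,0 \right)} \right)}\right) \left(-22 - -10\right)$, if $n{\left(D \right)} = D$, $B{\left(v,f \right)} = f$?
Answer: $-792$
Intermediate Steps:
$- 22 \left(n{\left(-3 \right)} + 6 l{\left(B{\left(3,0 \right)} \right)}\right) \left(-22 - -10\right) = - 22 \left(-3 + 6 \cdot 0\right) \left(-22 - -10\right) = - 22 \left(-3 + 0\right) \left(-22 + 10\right) = \left(-22\right) \left(-3\right) \left(-12\right) = 66 \left(-12\right) = -792$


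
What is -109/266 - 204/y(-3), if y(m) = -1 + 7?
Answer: -9153/266 ≈ -34.410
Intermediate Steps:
y(m) = 6
-109/266 - 204/y(-3) = -109/266 - 204/6 = -109*1/266 - 204*1/6 = -109/266 - 34 = -9153/266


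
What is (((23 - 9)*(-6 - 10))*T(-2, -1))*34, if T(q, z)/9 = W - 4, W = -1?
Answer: 342720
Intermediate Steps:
T(q, z) = -45 (T(q, z) = 9*(-1 - 4) = 9*(-5) = -45)
(((23 - 9)*(-6 - 10))*T(-2, -1))*34 = (((23 - 9)*(-6 - 10))*(-45))*34 = ((14*(-16))*(-45))*34 = -224*(-45)*34 = 10080*34 = 342720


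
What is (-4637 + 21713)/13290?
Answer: 2846/2215 ≈ 1.2849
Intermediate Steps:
(-4637 + 21713)/13290 = 17076*(1/13290) = 2846/2215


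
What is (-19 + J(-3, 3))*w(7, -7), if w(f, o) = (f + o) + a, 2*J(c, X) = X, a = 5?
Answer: -175/2 ≈ -87.500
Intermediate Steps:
J(c, X) = X/2
w(f, o) = 5 + f + o (w(f, o) = (f + o) + 5 = 5 + f + o)
(-19 + J(-3, 3))*w(7, -7) = (-19 + (1/2)*3)*(5 + 7 - 7) = (-19 + 3/2)*5 = -35/2*5 = -175/2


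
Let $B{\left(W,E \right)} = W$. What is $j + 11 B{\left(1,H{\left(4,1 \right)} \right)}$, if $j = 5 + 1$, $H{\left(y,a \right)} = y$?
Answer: $17$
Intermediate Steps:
$j = 6$
$j + 11 B{\left(1,H{\left(4,1 \right)} \right)} = 6 + 11 \cdot 1 = 6 + 11 = 17$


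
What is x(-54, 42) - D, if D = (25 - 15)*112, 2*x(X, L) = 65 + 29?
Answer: -1073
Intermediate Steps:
x(X, L) = 47 (x(X, L) = (65 + 29)/2 = (1/2)*94 = 47)
D = 1120 (D = 10*112 = 1120)
x(-54, 42) - D = 47 - 1*1120 = 47 - 1120 = -1073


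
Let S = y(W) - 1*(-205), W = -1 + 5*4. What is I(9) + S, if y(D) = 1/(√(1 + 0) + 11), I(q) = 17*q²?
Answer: 18985/12 ≈ 1582.1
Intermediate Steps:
W = 19 (W = -1 + 20 = 19)
y(D) = 1/12 (y(D) = 1/(√1 + 11) = 1/(1 + 11) = 1/12)
S = 2461/12 (S = 1/12 - 1*(-205) = 1/12 + 205 = 2461/12 ≈ 205.08)
I(9) + S = 17*9² + 2461/12 = 17*81 + 2461/12 = 1377 + 2461/12 = 18985/12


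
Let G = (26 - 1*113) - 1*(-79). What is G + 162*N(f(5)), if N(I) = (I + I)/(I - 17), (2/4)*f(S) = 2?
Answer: -1400/13 ≈ -107.69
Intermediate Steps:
f(S) = 4 (f(S) = 2*2 = 4)
N(I) = 2*I/(-17 + I) (N(I) = (2*I)/(-17 + I) = 2*I/(-17 + I))
G = -8 (G = (26 - 113) + 79 = -87 + 79 = -8)
G + 162*N(f(5)) = -8 + 162*(2*4/(-17 + 4)) = -8 + 162*(2*4/(-13)) = -8 + 162*(2*4*(-1/13)) = -8 + 162*(-8/13) = -8 - 1296/13 = -1400/13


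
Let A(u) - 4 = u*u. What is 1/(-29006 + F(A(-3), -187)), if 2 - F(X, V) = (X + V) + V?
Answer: -1/28643 ≈ -3.4913e-5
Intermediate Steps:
A(u) = 4 + u² (A(u) = 4 + u*u = 4 + u²)
F(X, V) = 2 - X - 2*V (F(X, V) = 2 - ((X + V) + V) = 2 - ((V + X) + V) = 2 - (X + 2*V) = 2 + (-X - 2*V) = 2 - X - 2*V)
1/(-29006 + F(A(-3), -187)) = 1/(-29006 + (2 - (4 + (-3)²) - 2*(-187))) = 1/(-29006 + (2 - (4 + 9) + 374)) = 1/(-29006 + (2 - 1*13 + 374)) = 1/(-29006 + (2 - 13 + 374)) = 1/(-29006 + 363) = 1/(-28643) = -1/28643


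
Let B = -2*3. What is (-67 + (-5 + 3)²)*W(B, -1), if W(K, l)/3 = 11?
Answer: -2079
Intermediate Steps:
B = -6
W(K, l) = 33 (W(K, l) = 3*11 = 33)
(-67 + (-5 + 3)²)*W(B, -1) = (-67 + (-5 + 3)²)*33 = (-67 + (-2)²)*33 = (-67 + 4)*33 = -63*33 = -2079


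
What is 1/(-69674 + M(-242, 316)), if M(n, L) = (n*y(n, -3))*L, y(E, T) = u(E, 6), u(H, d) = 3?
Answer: -1/299090 ≈ -3.3435e-6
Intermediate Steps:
y(E, T) = 3
M(n, L) = 3*L*n (M(n, L) = (n*3)*L = (3*n)*L = 3*L*n)
1/(-69674 + M(-242, 316)) = 1/(-69674 + 3*316*(-242)) = 1/(-69674 - 229416) = 1/(-299090) = -1/299090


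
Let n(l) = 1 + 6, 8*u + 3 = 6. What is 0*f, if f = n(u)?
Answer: 0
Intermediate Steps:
u = 3/8 (u = -3/8 + (⅛)*6 = -3/8 + ¾ = 3/8 ≈ 0.37500)
n(l) = 7
f = 7
0*f = 0*7 = 0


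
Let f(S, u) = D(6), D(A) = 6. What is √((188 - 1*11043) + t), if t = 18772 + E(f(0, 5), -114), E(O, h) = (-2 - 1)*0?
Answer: √7917 ≈ 88.978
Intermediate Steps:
f(S, u) = 6
E(O, h) = 0 (E(O, h) = -3*0 = 0)
t = 18772 (t = 18772 + 0 = 18772)
√((188 - 1*11043) + t) = √((188 - 1*11043) + 18772) = √((188 - 11043) + 18772) = √(-10855 + 18772) = √7917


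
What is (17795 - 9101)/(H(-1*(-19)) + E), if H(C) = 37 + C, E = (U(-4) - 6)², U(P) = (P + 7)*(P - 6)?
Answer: 4347/676 ≈ 6.4305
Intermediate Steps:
U(P) = (-6 + P)*(7 + P) (U(P) = (7 + P)*(-6 + P) = (-6 + P)*(7 + P))
E = 1296 (E = ((-42 - 4 + (-4)²) - 6)² = ((-42 - 4 + 16) - 6)² = (-30 - 6)² = (-36)² = 1296)
(17795 - 9101)/(H(-1*(-19)) + E) = (17795 - 9101)/((37 - 1*(-19)) + 1296) = 8694/((37 + 19) + 1296) = 8694/(56 + 1296) = 8694/1352 = 8694*(1/1352) = 4347/676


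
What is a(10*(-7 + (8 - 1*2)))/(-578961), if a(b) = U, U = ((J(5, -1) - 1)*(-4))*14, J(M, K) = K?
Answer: -112/578961 ≈ -0.00019345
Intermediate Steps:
U = 112 (U = ((-1 - 1)*(-4))*14 = -2*(-4)*14 = 8*14 = 112)
a(b) = 112
a(10*(-7 + (8 - 1*2)))/(-578961) = 112/(-578961) = 112*(-1/578961) = -112/578961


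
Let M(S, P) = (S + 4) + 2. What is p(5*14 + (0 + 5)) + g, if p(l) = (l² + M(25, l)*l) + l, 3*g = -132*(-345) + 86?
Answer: 69701/3 ≈ 23234.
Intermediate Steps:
g = 45626/3 (g = (-132*(-345) + 86)/3 = (45540 + 86)/3 = (⅓)*45626 = 45626/3 ≈ 15209.)
M(S, P) = 6 + S (M(S, P) = (4 + S) + 2 = 6 + S)
p(l) = l² + 32*l (p(l) = (l² + (6 + 25)*l) + l = (l² + 31*l) + l = l² + 32*l)
p(5*14 + (0 + 5)) + g = (5*14 + (0 + 5))*(32 + (5*14 + (0 + 5))) + 45626/3 = (70 + 5)*(32 + (70 + 5)) + 45626/3 = 75*(32 + 75) + 45626/3 = 75*107 + 45626/3 = 8025 + 45626/3 = 69701/3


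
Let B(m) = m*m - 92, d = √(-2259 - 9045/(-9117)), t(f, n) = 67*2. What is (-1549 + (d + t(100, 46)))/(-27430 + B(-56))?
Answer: 1415/24386 - I*√2317097706/24703018 ≈ 0.058025 - 0.0019486*I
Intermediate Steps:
t(f, n) = 134
d = I*√2317097706/1013 (d = √(-2259 - 9045*(-1/9117)) = √(-2259 + 1005/1013) = √(-2287362/1013) = I*√2317097706/1013 ≈ 47.518*I)
B(m) = -92 + m² (B(m) = m² - 92 = -92 + m²)
(-1549 + (d + t(100, 46)))/(-27430 + B(-56)) = (-1549 + (I*√2317097706/1013 + 134))/(-27430 + (-92 + (-56)²)) = (-1549 + (134 + I*√2317097706/1013))/(-27430 + (-92 + 3136)) = (-1415 + I*√2317097706/1013)/(-27430 + 3044) = (-1415 + I*√2317097706/1013)/(-24386) = (-1415 + I*√2317097706/1013)*(-1/24386) = 1415/24386 - I*√2317097706/24703018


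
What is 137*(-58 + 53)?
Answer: -685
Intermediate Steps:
137*(-58 + 53) = 137*(-5) = -685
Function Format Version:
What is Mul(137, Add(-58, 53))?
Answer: -685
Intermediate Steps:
Mul(137, Add(-58, 53)) = Mul(137, -5) = -685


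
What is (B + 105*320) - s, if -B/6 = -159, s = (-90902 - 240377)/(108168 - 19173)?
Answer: 180909677/5235 ≈ 34558.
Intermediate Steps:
s = -19487/5235 (s = -331279/88995 = -331279*1/88995 = -19487/5235 ≈ -3.7224)
B = 954 (B = -6*(-159) = 954)
(B + 105*320) - s = (954 + 105*320) - 1*(-19487/5235) = (954 + 33600) + 19487/5235 = 34554 + 19487/5235 = 180909677/5235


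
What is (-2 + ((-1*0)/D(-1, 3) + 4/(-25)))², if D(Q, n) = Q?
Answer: 2916/625 ≈ 4.6656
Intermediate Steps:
(-2 + ((-1*0)/D(-1, 3) + 4/(-25)))² = (-2 + (-1*0/(-1) + 4/(-25)))² = (-2 + (0*(-1) + 4*(-1/25)))² = (-2 + (0 - 4/25))² = (-2 - 4/25)² = (-54/25)² = 2916/625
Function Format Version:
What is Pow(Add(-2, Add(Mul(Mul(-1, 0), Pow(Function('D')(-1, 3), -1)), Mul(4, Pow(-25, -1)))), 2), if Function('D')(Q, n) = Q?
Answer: Rational(2916, 625) ≈ 4.6656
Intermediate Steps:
Pow(Add(-2, Add(Mul(Mul(-1, 0), Pow(Function('D')(-1, 3), -1)), Mul(4, Pow(-25, -1)))), 2) = Pow(Add(-2, Add(Mul(Mul(-1, 0), Pow(-1, -1)), Mul(4, Pow(-25, -1)))), 2) = Pow(Add(-2, Add(Mul(0, -1), Mul(4, Rational(-1, 25)))), 2) = Pow(Add(-2, Add(0, Rational(-4, 25))), 2) = Pow(Add(-2, Rational(-4, 25)), 2) = Pow(Rational(-54, 25), 2) = Rational(2916, 625)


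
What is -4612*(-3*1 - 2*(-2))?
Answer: -4612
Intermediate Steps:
-4612*(-3*1 - 2*(-2)) = -4612*(-3 + 4) = -4612*1 = -4612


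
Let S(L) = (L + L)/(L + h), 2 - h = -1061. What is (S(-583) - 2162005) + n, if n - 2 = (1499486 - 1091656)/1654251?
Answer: -95373312943317/44113360 ≈ -2.1620e+6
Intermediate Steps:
h = 1063 (h = 2 - 1*(-1061) = 2 + 1061 = 1063)
n = 3716332/1654251 (n = 2 + (1499486 - 1091656)/1654251 = 2 + 407830*(1/1654251) = 2 + 407830/1654251 = 3716332/1654251 ≈ 2.2465)
S(L) = 2*L/(1063 + L) (S(L) = (L + L)/(L + 1063) = (2*L)/(1063 + L) = 2*L/(1063 + L))
(S(-583) - 2162005) + n = (2*(-583)/(1063 - 583) - 2162005) + 3716332/1654251 = (2*(-583)/480 - 2162005) + 3716332/1654251 = (2*(-583)*(1/480) - 2162005) + 3716332/1654251 = (-583/240 - 2162005) + 3716332/1654251 = -518881783/240 + 3716332/1654251 = -95373312943317/44113360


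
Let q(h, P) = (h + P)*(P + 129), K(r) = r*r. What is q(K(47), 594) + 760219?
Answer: 2786788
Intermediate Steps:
K(r) = r²
q(h, P) = (129 + P)*(P + h) (q(h, P) = (P + h)*(129 + P) = (129 + P)*(P + h))
q(K(47), 594) + 760219 = (594² + 129*594 + 129*47² + 594*47²) + 760219 = (352836 + 76626 + 129*2209 + 594*2209) + 760219 = (352836 + 76626 + 284961 + 1312146) + 760219 = 2026569 + 760219 = 2786788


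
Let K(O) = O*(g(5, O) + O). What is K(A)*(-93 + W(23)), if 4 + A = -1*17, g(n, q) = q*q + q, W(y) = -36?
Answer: 1080891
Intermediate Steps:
g(n, q) = q + q² (g(n, q) = q² + q = q + q²)
A = -21 (A = -4 - 1*17 = -4 - 17 = -21)
K(O) = O*(O + O*(1 + O)) (K(O) = O*(O*(1 + O) + O) = O*(O + O*(1 + O)))
K(A)*(-93 + W(23)) = ((-21)²*(2 - 21))*(-93 - 36) = (441*(-19))*(-129) = -8379*(-129) = 1080891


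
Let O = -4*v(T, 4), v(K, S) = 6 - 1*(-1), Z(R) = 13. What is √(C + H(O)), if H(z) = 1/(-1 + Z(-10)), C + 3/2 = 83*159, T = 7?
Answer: √475041/6 ≈ 114.87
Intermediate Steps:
v(K, S) = 7 (v(K, S) = 6 + 1 = 7)
C = 26391/2 (C = -3/2 + 83*159 = -3/2 + 13197 = 26391/2 ≈ 13196.)
O = -28 (O = -4*7 = -28)
H(z) = 1/12 (H(z) = 1/(-1 + 13) = 1/12)
√(C + H(O)) = √(26391/2 + 1/12) = √(158347/12) = √475041/6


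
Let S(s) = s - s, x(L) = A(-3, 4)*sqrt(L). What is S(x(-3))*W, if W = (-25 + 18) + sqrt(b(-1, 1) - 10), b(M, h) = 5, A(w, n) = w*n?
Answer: 0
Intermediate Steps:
A(w, n) = n*w
x(L) = -12*sqrt(L) (x(L) = (4*(-3))*sqrt(L) = -12*sqrt(L))
S(s) = 0
W = -7 + I*sqrt(5) (W = (-25 + 18) + sqrt(5 - 10) = -7 + sqrt(-5) = -7 + I*sqrt(5) ≈ -7.0 + 2.2361*I)
S(x(-3))*W = 0*(-7 + I*sqrt(5)) = 0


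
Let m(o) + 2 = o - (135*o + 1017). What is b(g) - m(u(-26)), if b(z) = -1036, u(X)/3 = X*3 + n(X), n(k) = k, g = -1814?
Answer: -41825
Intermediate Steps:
u(X) = 12*X (u(X) = 3*(X*3 + X) = 3*(3*X + X) = 3*(4*X) = 12*X)
m(o) = -1019 - 134*o (m(o) = -2 + (o - (135*o + 1017)) = -2 + (o - (1017 + 135*o)) = -2 + (o + (-1017 - 135*o)) = -2 + (-1017 - 134*o) = -1019 - 134*o)
b(g) - m(u(-26)) = -1036 - (-1019 - 1608*(-26)) = -1036 - (-1019 - 134*(-312)) = -1036 - (-1019 + 41808) = -1036 - 1*40789 = -1036 - 40789 = -41825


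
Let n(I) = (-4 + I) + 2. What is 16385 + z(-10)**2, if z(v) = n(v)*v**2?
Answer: 1456385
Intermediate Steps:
n(I) = -2 + I
z(v) = v**2*(-2 + v) (z(v) = (-2 + v)*v**2 = v**2*(-2 + v))
16385 + z(-10)**2 = 16385 + ((-10)**2*(-2 - 10))**2 = 16385 + (100*(-12))**2 = 16385 + (-1200)**2 = 16385 + 1440000 = 1456385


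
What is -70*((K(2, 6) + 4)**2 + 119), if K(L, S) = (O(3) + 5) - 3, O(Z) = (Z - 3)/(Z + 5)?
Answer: -10850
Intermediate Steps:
O(Z) = (-3 + Z)/(5 + Z)
K(L, S) = 2 (K(L, S) = ((-3 + 3)/(5 + 3) + 5) - 3 = (0/8 + 5) - 3 = ((1/8)*0 + 5) - 3 = (0 + 5) - 3 = 5 - 3 = 2)
-70*((K(2, 6) + 4)**2 + 119) = -70*((2 + 4)**2 + 119) = -70*(6**2 + 119) = -70*(36 + 119) = -70*155 = -10850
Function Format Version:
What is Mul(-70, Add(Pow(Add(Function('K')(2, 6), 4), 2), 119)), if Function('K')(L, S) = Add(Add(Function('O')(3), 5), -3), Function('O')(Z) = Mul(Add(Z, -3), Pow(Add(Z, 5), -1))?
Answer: -10850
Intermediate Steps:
Function('O')(Z) = Mul(Pow(Add(5, Z), -1), Add(-3, Z)) (Function('O')(Z) = Mul(Add(-3, Z), Pow(Add(5, Z), -1)) = Mul(Pow(Add(5, Z), -1), Add(-3, Z)))
Function('K')(L, S) = 2 (Function('K')(L, S) = Add(Add(Mul(Pow(Add(5, 3), -1), Add(-3, 3)), 5), -3) = Add(Add(Mul(Pow(8, -1), 0), 5), -3) = Add(Add(Mul(Rational(1, 8), 0), 5), -3) = Add(Add(0, 5), -3) = Add(5, -3) = 2)
Mul(-70, Add(Pow(Add(Function('K')(2, 6), 4), 2), 119)) = Mul(-70, Add(Pow(Add(2, 4), 2), 119)) = Mul(-70, Add(Pow(6, 2), 119)) = Mul(-70, Add(36, 119)) = Mul(-70, 155) = -10850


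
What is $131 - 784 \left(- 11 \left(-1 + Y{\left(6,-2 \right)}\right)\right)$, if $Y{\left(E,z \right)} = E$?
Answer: $43251$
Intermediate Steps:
$131 - 784 \left(- 11 \left(-1 + Y{\left(6,-2 \right)}\right)\right) = 131 - 784 \left(- 11 \left(-1 + 6\right)\right) = 131 - 784 \left(\left(-11\right) 5\right) = 131 - -43120 = 131 + 43120 = 43251$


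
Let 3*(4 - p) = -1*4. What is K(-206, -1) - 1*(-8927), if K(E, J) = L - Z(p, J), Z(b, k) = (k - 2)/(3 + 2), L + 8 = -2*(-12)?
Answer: 44718/5 ≈ 8943.6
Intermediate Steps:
p = 16/3 (p = 4 - (-1)*4/3 = 4 - ⅓*(-4) = 4 + 4/3 = 16/3 ≈ 5.3333)
L = 16 (L = -8 - 2*(-12) = -8 + 24 = 16)
Z(b, k) = -⅖ + k/5 (Z(b, k) = (-2 + k)/5 = (-2 + k)*(⅕) = -⅖ + k/5)
K(E, J) = 82/5 - J/5 (K(E, J) = 16 - (-⅖ + J/5) = 16 + (⅖ - J/5) = 82/5 - J/5)
K(-206, -1) - 1*(-8927) = (82/5 - ⅕*(-1)) - 1*(-8927) = (82/5 + ⅕) + 8927 = 83/5 + 8927 = 44718/5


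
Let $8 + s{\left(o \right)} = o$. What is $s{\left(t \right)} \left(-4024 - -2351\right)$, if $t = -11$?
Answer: $31787$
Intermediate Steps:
$s{\left(o \right)} = -8 + o$
$s{\left(t \right)} \left(-4024 - -2351\right) = \left(-8 - 11\right) \left(-4024 - -2351\right) = - 19 \left(-4024 + 2351\right) = \left(-19\right) \left(-1673\right) = 31787$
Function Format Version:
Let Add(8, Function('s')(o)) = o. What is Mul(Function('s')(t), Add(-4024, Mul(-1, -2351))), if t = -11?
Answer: 31787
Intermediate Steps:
Function('s')(o) = Add(-8, o)
Mul(Function('s')(t), Add(-4024, Mul(-1, -2351))) = Mul(Add(-8, -11), Add(-4024, Mul(-1, -2351))) = Mul(-19, Add(-4024, 2351)) = Mul(-19, -1673) = 31787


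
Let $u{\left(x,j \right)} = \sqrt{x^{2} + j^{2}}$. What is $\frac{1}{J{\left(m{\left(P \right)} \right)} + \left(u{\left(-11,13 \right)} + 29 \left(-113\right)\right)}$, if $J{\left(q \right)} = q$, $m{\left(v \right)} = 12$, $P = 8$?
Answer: $- \frac{653}{2131987} - \frac{\sqrt{290}}{10659935} \approx -0.00030788$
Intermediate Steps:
$u{\left(x,j \right)} = \sqrt{j^{2} + x^{2}}$
$\frac{1}{J{\left(m{\left(P \right)} \right)} + \left(u{\left(-11,13 \right)} + 29 \left(-113\right)\right)} = \frac{1}{12 + \left(\sqrt{13^{2} + \left(-11\right)^{2}} + 29 \left(-113\right)\right)} = \frac{1}{12 - \left(3277 - \sqrt{169 + 121}\right)} = \frac{1}{12 - \left(3277 - \sqrt{290}\right)} = \frac{1}{-3265 + \sqrt{290}}$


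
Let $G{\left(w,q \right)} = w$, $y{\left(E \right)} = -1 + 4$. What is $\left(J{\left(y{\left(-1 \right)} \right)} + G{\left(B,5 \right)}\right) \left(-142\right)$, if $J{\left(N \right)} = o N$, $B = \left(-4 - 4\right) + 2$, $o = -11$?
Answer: $5538$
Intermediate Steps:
$y{\left(E \right)} = 3$
$B = -6$ ($B = -8 + 2 = -6$)
$J{\left(N \right)} = - 11 N$
$\left(J{\left(y{\left(-1 \right)} \right)} + G{\left(B,5 \right)}\right) \left(-142\right) = \left(\left(-11\right) 3 - 6\right) \left(-142\right) = \left(-33 - 6\right) \left(-142\right) = \left(-39\right) \left(-142\right) = 5538$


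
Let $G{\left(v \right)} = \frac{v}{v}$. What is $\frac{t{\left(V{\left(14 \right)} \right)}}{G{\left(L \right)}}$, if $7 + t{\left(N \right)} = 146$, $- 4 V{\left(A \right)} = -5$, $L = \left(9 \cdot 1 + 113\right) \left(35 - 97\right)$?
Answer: $139$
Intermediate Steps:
$L = -7564$ ($L = \left(9 + 113\right) \left(-62\right) = 122 \left(-62\right) = -7564$)
$V{\left(A \right)} = \frac{5}{4}$ ($V{\left(A \right)} = \left(- \frac{1}{4}\right) \left(-5\right) = \frac{5}{4}$)
$G{\left(v \right)} = 1$
$t{\left(N \right)} = 139$ ($t{\left(N \right)} = -7 + 146 = 139$)
$\frac{t{\left(V{\left(14 \right)} \right)}}{G{\left(L \right)}} = \frac{139}{1} = 139 \cdot 1 = 139$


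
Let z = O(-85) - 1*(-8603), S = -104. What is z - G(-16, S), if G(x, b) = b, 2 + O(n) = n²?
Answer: 15930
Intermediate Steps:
O(n) = -2 + n²
z = 15826 (z = (-2 + (-85)²) - 1*(-8603) = (-2 + 7225) + 8603 = 7223 + 8603 = 15826)
z - G(-16, S) = 15826 - 1*(-104) = 15826 + 104 = 15930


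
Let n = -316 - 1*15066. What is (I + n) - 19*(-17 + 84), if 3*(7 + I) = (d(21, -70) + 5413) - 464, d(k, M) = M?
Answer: -45107/3 ≈ -15036.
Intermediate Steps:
n = -15382 (n = -316 - 15066 = -15382)
I = 4858/3 (I = -7 + ((-70 + 5413) - 464)/3 = -7 + (5343 - 464)/3 = -7 + (⅓)*4879 = -7 + 4879/3 = 4858/3 ≈ 1619.3)
(I + n) - 19*(-17 + 84) = (4858/3 - 15382) - 19*(-17 + 84) = -41288/3 - 19*67 = -41288/3 - 1273 = -45107/3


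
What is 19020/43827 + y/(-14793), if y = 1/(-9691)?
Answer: 908895840029/2094331090467 ≈ 0.43398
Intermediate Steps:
y = -1/9691 ≈ -0.00010319
19020/43827 + y/(-14793) = 19020/43827 - 1/9691/(-14793) = 19020*(1/43827) - 1/9691*(-1/14793) = 6340/14609 + 1/143358963 = 908895840029/2094331090467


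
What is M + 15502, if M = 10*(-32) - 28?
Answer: 15154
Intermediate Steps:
M = -348 (M = -320 - 28 = -348)
M + 15502 = -348 + 15502 = 15154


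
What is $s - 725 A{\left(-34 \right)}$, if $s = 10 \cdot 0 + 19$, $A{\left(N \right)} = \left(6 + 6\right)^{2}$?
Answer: $-104381$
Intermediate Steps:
$A{\left(N \right)} = 144$ ($A{\left(N \right)} = 12^{2} = 144$)
$s = 19$ ($s = 0 + 19 = 19$)
$s - 725 A{\left(-34 \right)} = 19 - 104400 = -104381$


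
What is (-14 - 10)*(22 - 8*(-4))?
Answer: -1296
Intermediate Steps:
(-14 - 10)*(22 - 8*(-4)) = -24*(22 + 32) = -24*54 = -1296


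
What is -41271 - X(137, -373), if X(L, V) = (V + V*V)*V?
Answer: 51714717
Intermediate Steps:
X(L, V) = V*(V + V²) (X(L, V) = (V + V²)*V = V*(V + V²))
-41271 - X(137, -373) = -41271 - (-373)²*(1 - 373) = -41271 - 139129*(-372) = -41271 - 1*(-51755988) = -41271 + 51755988 = 51714717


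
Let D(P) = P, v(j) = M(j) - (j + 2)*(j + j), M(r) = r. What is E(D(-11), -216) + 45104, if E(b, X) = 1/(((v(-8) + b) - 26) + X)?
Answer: 16102127/357 ≈ 45104.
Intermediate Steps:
v(j) = j - 2*j*(2 + j) (v(j) = j - (j + 2)*(j + j) = j - (2 + j)*2*j = j - 2*j*(2 + j))
E(b, X) = 1/(-130 + X + b) (E(b, X) = 1/(((-8*(-3 - 2*(-8)) + b) - 26) + X) = 1/(((-8*(-3 + 16) + b) - 26) + X) = 1/(((-8*13 + b) - 26) + X) = 1/(((-104 + b) - 26) + X) = 1/((-130 + b) + X) = 1/(-130 + X + b))
E(D(-11), -216) + 45104 = 1/(-130 - 216 - 11) + 45104 = 1/(-357) + 45104 = -1/357 + 45104 = 16102127/357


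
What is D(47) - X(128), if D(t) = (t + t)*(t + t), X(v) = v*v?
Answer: -7548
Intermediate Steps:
X(v) = v²
D(t) = 4*t² (D(t) = (2*t)*(2*t) = 4*t²)
D(47) - X(128) = 4*47² - 1*128² = 4*2209 - 1*16384 = 8836 - 16384 = -7548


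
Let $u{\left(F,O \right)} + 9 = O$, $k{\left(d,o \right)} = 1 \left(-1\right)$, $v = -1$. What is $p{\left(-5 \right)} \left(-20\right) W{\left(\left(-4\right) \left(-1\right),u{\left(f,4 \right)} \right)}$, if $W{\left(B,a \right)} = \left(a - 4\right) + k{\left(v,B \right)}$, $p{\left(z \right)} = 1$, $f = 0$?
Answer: $200$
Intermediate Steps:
$k{\left(d,o \right)} = -1$
$u{\left(F,O \right)} = -9 + O$
$W{\left(B,a \right)} = -5 + a$ ($W{\left(B,a \right)} = \left(a - 4\right) - 1 = \left(-4 + a\right) - 1 = -5 + a$)
$p{\left(-5 \right)} \left(-20\right) W{\left(\left(-4\right) \left(-1\right),u{\left(f,4 \right)} \right)} = 1 \left(-20\right) \left(-5 + \left(-9 + 4\right)\right) = - 20 \left(-5 - 5\right) = \left(-20\right) \left(-10\right) = 200$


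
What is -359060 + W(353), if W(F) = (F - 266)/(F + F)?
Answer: -253496273/706 ≈ -3.5906e+5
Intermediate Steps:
W(F) = (-266 + F)/(2*F) (W(F) = (-266 + F)/((2*F)) = (-266 + F)*(1/(2*F)) = (-266 + F)/(2*F))
-359060 + W(353) = -359060 + (½)*(-266 + 353)/353 = -359060 + (½)*(1/353)*87 = -359060 + 87/706 = -253496273/706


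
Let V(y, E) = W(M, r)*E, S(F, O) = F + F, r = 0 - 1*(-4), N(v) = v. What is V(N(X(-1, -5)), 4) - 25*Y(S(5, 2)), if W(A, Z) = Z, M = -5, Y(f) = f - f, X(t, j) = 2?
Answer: 16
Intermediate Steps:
r = 4 (r = 0 + 4 = 4)
S(F, O) = 2*F
Y(f) = 0
V(y, E) = 4*E
V(N(X(-1, -5)), 4) - 25*Y(S(5, 2)) = 4*4 - 25*0 = 16 + 0 = 16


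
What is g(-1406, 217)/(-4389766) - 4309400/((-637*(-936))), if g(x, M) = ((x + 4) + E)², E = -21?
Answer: -2515573133491/327164870214 ≈ -7.6890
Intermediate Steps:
g(x, M) = (-17 + x)² (g(x, M) = ((x + 4) - 21)² = ((4 + x) - 21)² = (-17 + x)²)
g(-1406, 217)/(-4389766) - 4309400/((-637*(-936))) = (-17 - 1406)²/(-4389766) - 4309400/((-637*(-936))) = (-1423)²*(-1/4389766) - 4309400/596232 = 2024929*(-1/4389766) - 4309400*1/596232 = -2024929/4389766 - 538675/74529 = -2515573133491/327164870214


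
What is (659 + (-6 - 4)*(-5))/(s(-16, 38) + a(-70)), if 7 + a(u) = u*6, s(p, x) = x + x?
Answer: -709/351 ≈ -2.0199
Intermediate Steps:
s(p, x) = 2*x
a(u) = -7 + 6*u (a(u) = -7 + u*6 = -7 + 6*u)
(659 + (-6 - 4)*(-5))/(s(-16, 38) + a(-70)) = (659 + (-6 - 4)*(-5))/(2*38 + (-7 + 6*(-70))) = (659 - 10*(-5))/(76 + (-7 - 420)) = (659 + 50)/(76 - 427) = 709/(-351) = 709*(-1/351) = -709/351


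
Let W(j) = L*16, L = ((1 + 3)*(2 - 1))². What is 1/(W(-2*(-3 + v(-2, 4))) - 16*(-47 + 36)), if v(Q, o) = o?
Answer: 1/432 ≈ 0.0023148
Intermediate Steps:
L = 16 (L = (4*1)² = 4² = 16)
W(j) = 256 (W(j) = 16*16 = 256)
1/(W(-2*(-3 + v(-2, 4))) - 16*(-47 + 36)) = 1/(256 - 16*(-47 + 36)) = 1/(256 - 16*(-11)) = 1/(256 + 176) = 1/432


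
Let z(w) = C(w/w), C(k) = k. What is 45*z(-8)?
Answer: 45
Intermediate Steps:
z(w) = 1 (z(w) = w/w = 1)
45*z(-8) = 45*1 = 45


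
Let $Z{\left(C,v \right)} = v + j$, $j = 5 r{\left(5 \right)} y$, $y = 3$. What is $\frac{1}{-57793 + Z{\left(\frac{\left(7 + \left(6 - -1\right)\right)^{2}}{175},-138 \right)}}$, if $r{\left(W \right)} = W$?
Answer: $- \frac{1}{57856} \approx -1.7284 \cdot 10^{-5}$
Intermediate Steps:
$j = 75$ ($j = 5 \cdot 5 \cdot 3 = 25 \cdot 3 = 75$)
$Z{\left(C,v \right)} = 75 + v$ ($Z{\left(C,v \right)} = v + 75 = 75 + v$)
$\frac{1}{-57793 + Z{\left(\frac{\left(7 + \left(6 - -1\right)\right)^{2}}{175},-138 \right)}} = \frac{1}{-57793 + \left(75 - 138\right)} = \frac{1}{-57793 - 63} = \frac{1}{-57856} = - \frac{1}{57856}$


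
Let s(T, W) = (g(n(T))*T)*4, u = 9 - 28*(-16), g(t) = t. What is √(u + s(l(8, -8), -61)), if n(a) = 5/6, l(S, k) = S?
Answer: √4353/3 ≈ 21.992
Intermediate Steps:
n(a) = ⅚ (n(a) = 5*(⅙) = ⅚)
u = 457 (u = 9 + 448 = 457)
s(T, W) = 10*T/3 (s(T, W) = (5*T/6)*4 = 10*T/3)
√(u + s(l(8, -8), -61)) = √(457 + (10/3)*8) = √(457 + 80/3) = √(1451/3) = √4353/3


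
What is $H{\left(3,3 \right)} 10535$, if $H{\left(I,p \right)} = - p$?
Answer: $-31605$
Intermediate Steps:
$H{\left(3,3 \right)} 10535 = \left(-1\right) 3 \cdot 10535 = \left(-3\right) 10535 = -31605$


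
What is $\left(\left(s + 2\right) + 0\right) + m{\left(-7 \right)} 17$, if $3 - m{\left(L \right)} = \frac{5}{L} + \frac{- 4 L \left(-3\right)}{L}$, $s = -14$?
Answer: $- \frac{1070}{7} \approx -152.86$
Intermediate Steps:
$m{\left(L \right)} = -9 - \frac{5}{L}$ ($m{\left(L \right)} = 3 - \left(\frac{5}{L} + \frac{- 4 L \left(-3\right)}{L}\right) = 3 - \left(\frac{5}{L} + \frac{12 L}{L}\right) = 3 - \left(\frac{5}{L} + 12\right) = 3 - \left(12 + \frac{5}{L}\right) = -9 - \frac{5}{L}$)
$\left(\left(s + 2\right) + 0\right) + m{\left(-7 \right)} 17 = \left(\left(-14 + 2\right) + 0\right) + \left(-9 - \frac{5}{-7}\right) 17 = \left(-12 + 0\right) + \left(-9 - - \frac{5}{7}\right) 17 = -12 + \left(-9 + \frac{5}{7}\right) 17 = -12 - \frac{986}{7} = - \frac{1070}{7}$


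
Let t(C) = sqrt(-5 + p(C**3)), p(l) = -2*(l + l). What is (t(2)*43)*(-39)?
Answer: -1677*I*sqrt(37) ≈ -10201.0*I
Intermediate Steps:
p(l) = -4*l
t(C) = sqrt(-5 - 4*C**3)
(t(2)*43)*(-39) = (sqrt(-5 - 4*2**3)*43)*(-39) = (sqrt(-5 - 4*8)*43)*(-39) = (sqrt(-5 - 32)*43)*(-39) = (sqrt(-37)*43)*(-39) = ((I*sqrt(37))*43)*(-39) = (43*I*sqrt(37))*(-39) = -1677*I*sqrt(37)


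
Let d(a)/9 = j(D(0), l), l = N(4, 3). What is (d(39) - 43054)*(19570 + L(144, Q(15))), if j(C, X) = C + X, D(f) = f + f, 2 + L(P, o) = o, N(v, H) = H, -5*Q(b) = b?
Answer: -841823255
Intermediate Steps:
Q(b) = -b/5
L(P, o) = -2 + o
l = 3
D(f) = 2*f
d(a) = 27 (d(a) = 9*(2*0 + 3) = 9*(0 + 3) = 9*3 = 27)
(d(39) - 43054)*(19570 + L(144, Q(15))) = (27 - 43054)*(19570 + (-2 - ⅕*15)) = -43027*(19570 + (-2 - 3)) = -43027*(19570 - 5) = -43027*19565 = -841823255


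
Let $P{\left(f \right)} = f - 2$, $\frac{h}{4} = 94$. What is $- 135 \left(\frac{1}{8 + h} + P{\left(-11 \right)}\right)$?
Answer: $\frac{224595}{128} \approx 1754.6$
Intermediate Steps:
$h = 376$ ($h = 4 \cdot 94 = 376$)
$P{\left(f \right)} = -2 + f$
$- 135 \left(\frac{1}{8 + h} + P{\left(-11 \right)}\right) = - 135 \left(\frac{1}{8 + 376} - 13\right) = - 135 \left(\frac{1}{384} - 13\right) = \left(-135\right) \left(- \frac{4991}{384}\right) = \frac{224595}{128}$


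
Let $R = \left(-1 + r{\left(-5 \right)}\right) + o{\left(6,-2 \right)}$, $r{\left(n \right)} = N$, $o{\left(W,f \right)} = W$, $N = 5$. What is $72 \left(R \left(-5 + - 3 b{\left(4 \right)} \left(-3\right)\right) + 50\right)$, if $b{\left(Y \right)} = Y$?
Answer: $25920$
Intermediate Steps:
$r{\left(n \right)} = 5$
$R = 10$ ($R = \left(-1 + 5\right) + 6 = 4 + 6 = 10$)
$72 \left(R \left(-5 + - 3 b{\left(4 \right)} \left(-3\right)\right) + 50\right) = 72 \left(10 \left(-5 + \left(-3\right) 4 \left(-3\right)\right) + 50\right) = 72 \left(10 \left(-5 - -36\right) + 50\right) = 72 \left(10 \left(-5 + 36\right) + 50\right) = 72 \left(10 \cdot 31 + 50\right) = 72 \left(310 + 50\right) = 72 \cdot 360 = 25920$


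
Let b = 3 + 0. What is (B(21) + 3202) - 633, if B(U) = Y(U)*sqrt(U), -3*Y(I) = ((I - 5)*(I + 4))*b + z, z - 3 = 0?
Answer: 2569 - 401*sqrt(21) ≈ 731.39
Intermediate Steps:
z = 3 (z = 3 + 0 = 3)
b = 3
Y(I) = -1 - (-5 + I)*(4 + I) (Y(I) = -(((I - 5)*(I + 4))*3 + 3)/3 = -(((-5 + I)*(4 + I))*3 + 3)/3 = -(3*(-5 + I)*(4 + I) + 3)/3 = -(3 + 3*(-5 + I)*(4 + I))/3 = -1 - (-5 + I)*(4 + I))
B(U) = sqrt(U)*(19 + U - U**2) (B(U) = (19 + U - U**2)*sqrt(U) = sqrt(U)*(19 + U - U**2))
(B(21) + 3202) - 633 = (sqrt(21)*(19 + 21 - 1*21**2) + 3202) - 633 = (sqrt(21)*(19 + 21 - 1*441) + 3202) - 633 = (sqrt(21)*(19 + 21 - 441) + 3202) - 633 = (sqrt(21)*(-401) + 3202) - 633 = (-401*sqrt(21) + 3202) - 633 = (3202 - 401*sqrt(21)) - 633 = 2569 - 401*sqrt(21)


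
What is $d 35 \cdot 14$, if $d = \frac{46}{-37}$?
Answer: $- \frac{22540}{37} \approx -609.19$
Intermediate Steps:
$d = - \frac{46}{37}$ ($d = 46 \left(- \frac{1}{37}\right) = - \frac{46}{37} \approx -1.2432$)
$d 35 \cdot 14 = \left(- \frac{46}{37}\right) 35 \cdot 14 = \left(- \frac{1610}{37}\right) 14 = - \frac{22540}{37}$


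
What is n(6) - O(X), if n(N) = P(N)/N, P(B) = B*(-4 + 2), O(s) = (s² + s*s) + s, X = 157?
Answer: -49457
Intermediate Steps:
O(s) = s + 2*s² (O(s) = (s² + s²) + s = 2*s² + s = s + 2*s²)
P(B) = -2*B (P(B) = B*(-2) = -2*B)
n(N) = -2 (n(N) = (-2*N)/N = -2)
n(6) - O(X) = -2 - 157*(1 + 2*157) = -2 - 157*(1 + 314) = -2 - 157*315 = -2 - 1*49455 = -2 - 49455 = -49457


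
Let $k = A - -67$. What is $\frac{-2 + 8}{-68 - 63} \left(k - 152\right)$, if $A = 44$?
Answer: $\frac{246}{131} \approx 1.8779$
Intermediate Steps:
$k = 111$ ($k = 44 - -67 = 44 + 67 = 111$)
$\frac{-2 + 8}{-68 - 63} \left(k - 152\right) = \frac{-2 + 8}{-68 - 63} \left(111 - 152\right) = \frac{6}{-131} \left(-41\right) = 6 \left(- \frac{1}{131}\right) \left(-41\right) = \left(- \frac{6}{131}\right) \left(-41\right) = \frac{246}{131}$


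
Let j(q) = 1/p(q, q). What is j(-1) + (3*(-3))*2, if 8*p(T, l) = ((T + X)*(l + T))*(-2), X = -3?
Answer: -37/2 ≈ -18.500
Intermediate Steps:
p(T, l) = -(-3 + T)*(T + l)/4 (p(T, l) = (((T - 3)*(l + T))*(-2))/8 = (((-3 + T)*(T + l))*(-2))/8 = (-2*(-3 + T)*(T + l))/8 = -(-3 + T)*(T + l)/4)
j(q) = 1/(-q²/2 + 3*q/2) (j(q) = 1/(-q²/4 + 3*q/4 + 3*q/4 - q*q/4) = 1/(-q²/4 + 3*q/4 + 3*q/4 - q²/4) = 1/(-q²/2 + 3*q/2))
j(-1) + (3*(-3))*2 = -2/(-1*(-3 - 1)) + (3*(-3))*2 = -2*(-1)/(-4) - 9*2 = -2*(-1)*(-¼) - 18 = -½ - 18 = -37/2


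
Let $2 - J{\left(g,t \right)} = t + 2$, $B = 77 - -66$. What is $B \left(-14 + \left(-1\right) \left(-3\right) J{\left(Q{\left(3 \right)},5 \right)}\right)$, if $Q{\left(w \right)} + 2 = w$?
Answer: $-4147$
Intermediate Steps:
$B = 143$ ($B = 77 + 66 = 143$)
$Q{\left(w \right)} = -2 + w$
$J{\left(g,t \right)} = - t$ ($J{\left(g,t \right)} = 2 - \left(t + 2\right) = 2 - \left(2 + t\right) = - t$)
$B \left(-14 + \left(-1\right) \left(-3\right) J{\left(Q{\left(3 \right)},5 \right)}\right) = 143 \left(-14 + \left(-1\right) \left(-3\right) \left(\left(-1\right) 5\right)\right) = 143 \left(-14 + 3 \left(-5\right)\right) = 143 \left(-14 - 15\right) = 143 \left(-29\right) = -4147$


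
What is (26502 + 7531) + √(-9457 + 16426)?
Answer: 34033 + √6969 ≈ 34117.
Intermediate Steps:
(26502 + 7531) + √(-9457 + 16426) = 34033 + √6969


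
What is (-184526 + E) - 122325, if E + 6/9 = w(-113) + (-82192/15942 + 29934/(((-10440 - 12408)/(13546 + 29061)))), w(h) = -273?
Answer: -3672284036115/10117856 ≈ -3.6295e+5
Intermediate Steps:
E = -567609804659/10117856 (E = -⅔ + (-273 + (-82192/15942 + 29934/(((-10440 - 12408)/(13546 + 29061))))) = -⅔ + (-273 + (-82192*1/15942 + 29934/((-22848/42607)))) = -⅔ + (-273 + (-41096/7971 + 29934/((-22848*1/42607)))) = -⅔ + (-273 + (-41096/7971 + 29934/(-22848/42607))) = -⅔ + (-273 + (-41096/7971 + 29934*(-42607/22848))) = -⅔ + (-273 + (-41096/7971 - 212566323/3808)) = -⅔ + (-273 - 1694522654201/30353568) = -⅔ - 1702809178265/30353568 = -567609804659/10117856 ≈ -56100.)
(-184526 + E) - 122325 = (-184526 - 567609804659/10117856) - 122325 = -2434617300915/10117856 - 122325 = -3672284036115/10117856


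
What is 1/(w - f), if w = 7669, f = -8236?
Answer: 1/15905 ≈ 6.2873e-5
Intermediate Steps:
1/(w - f) = 1/(7669 - 1*(-8236)) = 1/(7669 + 8236) = 1/15905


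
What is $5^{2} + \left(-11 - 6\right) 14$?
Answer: $-213$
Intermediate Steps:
$5^{2} + \left(-11 - 6\right) 14 = 25 - 238 = -213$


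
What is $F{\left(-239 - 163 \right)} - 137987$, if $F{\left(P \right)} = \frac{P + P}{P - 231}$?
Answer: $- \frac{29114989}{211} \approx -1.3799 \cdot 10^{5}$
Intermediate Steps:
$F{\left(P \right)} = \frac{2 P}{-231 + P}$
$F{\left(-239 - 163 \right)} - 137987 = \frac{2 \left(-239 - 163\right)}{-231 - 402} - 137987 = 2 \left(-402\right) \frac{1}{-231 - 402} - 137987 = 2 \left(-402\right) \frac{1}{-633} - 137987 = 2 \left(-402\right) \left(- \frac{1}{633}\right) - 137987 = \frac{268}{211} - 137987 = - \frac{29114989}{211}$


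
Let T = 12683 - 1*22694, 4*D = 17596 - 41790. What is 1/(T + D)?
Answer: -2/32119 ≈ -6.2268e-5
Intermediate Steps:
D = -12097/2 (D = (17596 - 41790)/4 = (1/4)*(-24194) = -12097/2 ≈ -6048.5)
T = -10011 (T = 12683 - 22694 = -10011)
1/(T + D) = 1/(-10011 - 12097/2) = 1/(-32119/2) = -2/32119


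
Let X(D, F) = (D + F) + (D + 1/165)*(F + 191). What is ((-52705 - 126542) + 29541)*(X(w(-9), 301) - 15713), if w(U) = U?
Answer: 163408739886/55 ≈ 2.9711e+9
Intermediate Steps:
X(D, F) = D + F + (191 + F)*(1/165 + D) (X(D, F) = (D + F) + (D + 1/165)*(191 + F) = (D + F) + (1/165 + D)*(191 + F) = (D + F) + (191 + F)*(1/165 + D) = D + F + (191 + F)*(1/165 + D))
((-52705 - 126542) + 29541)*(X(w(-9), 301) - 15713) = ((-52705 - 126542) + 29541)*((191/165 + 192*(-9) + (166/165)*301 - 9*301) - 15713) = (-179247 + 29541)*((191/165 - 1728 + 49966/165 - 2709) - 15713) = -149706*(-227316/55 - 15713) = -149706*(-1091531/55) = 163408739886/55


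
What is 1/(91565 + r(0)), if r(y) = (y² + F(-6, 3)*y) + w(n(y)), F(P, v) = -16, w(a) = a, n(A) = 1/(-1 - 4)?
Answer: 5/457824 ≈ 1.0921e-5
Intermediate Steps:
n(A) = -⅕ (n(A) = 1/(-5) = -⅕)
r(y) = -⅕ + y² - 16*y (r(y) = (y² - 16*y) - ⅕ = -⅕ + y² - 16*y)
1/(91565 + r(0)) = 1/(91565 + (-⅕ + 0² - 16*0)) = 1/(91565 + (-⅕ + 0 + 0)) = 1/(91565 - ⅕) = 1/(457824/5) = 5/457824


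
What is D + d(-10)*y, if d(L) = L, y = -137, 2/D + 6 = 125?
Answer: 163032/119 ≈ 1370.0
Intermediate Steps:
D = 2/119 (D = 2/(-6 + 125) = 2/119 ≈ 0.016807)
D + d(-10)*y = 2/119 - 10*(-137) = 2/119 + 1370 = 163032/119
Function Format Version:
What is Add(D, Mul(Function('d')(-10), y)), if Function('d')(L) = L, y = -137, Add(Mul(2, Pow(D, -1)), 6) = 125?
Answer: Rational(163032, 119) ≈ 1370.0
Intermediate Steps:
D = Rational(2, 119) (D = Mul(2, Pow(Add(-6, 125), -1)) = Mul(2, Pow(119, -1)) = Mul(2, Rational(1, 119)) = Rational(2, 119) ≈ 0.016807)
Add(D, Mul(Function('d')(-10), y)) = Add(Rational(2, 119), Mul(-10, -137)) = Add(Rational(2, 119), 1370) = Rational(163032, 119)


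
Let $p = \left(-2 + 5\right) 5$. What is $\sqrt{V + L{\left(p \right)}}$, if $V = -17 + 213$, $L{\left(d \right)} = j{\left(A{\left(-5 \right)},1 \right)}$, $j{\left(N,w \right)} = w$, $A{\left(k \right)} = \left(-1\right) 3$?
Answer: $\sqrt{197} \approx 14.036$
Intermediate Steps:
$p = 15$ ($p = 3 \cdot 5 = 15$)
$A{\left(k \right)} = -3$
$L{\left(d \right)} = 1$
$V = 196$
$\sqrt{V + L{\left(p \right)}} = \sqrt{196 + 1} = \sqrt{197}$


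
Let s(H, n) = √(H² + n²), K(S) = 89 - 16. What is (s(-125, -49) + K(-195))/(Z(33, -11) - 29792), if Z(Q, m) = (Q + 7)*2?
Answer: -73/29712 - √18026/29712 ≈ -0.0069757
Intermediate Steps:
K(S) = 73
Z(Q, m) = 14 + 2*Q (Z(Q, m) = (7 + Q)*2 = 14 + 2*Q)
(s(-125, -49) + K(-195))/(Z(33, -11) - 29792) = (√((-125)² + (-49)²) + 73)/((14 + 2*33) - 29792) = (√(15625 + 2401) + 73)/((14 + 66) - 29792) = (√18026 + 73)/(80 - 29792) = (73 + √18026)/(-29712) = (73 + √18026)*(-1/29712) = -73/29712 - √18026/29712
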